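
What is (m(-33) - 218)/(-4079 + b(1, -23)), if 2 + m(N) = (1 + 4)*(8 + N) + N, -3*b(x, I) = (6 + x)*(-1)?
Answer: 567/6115 ≈ 0.092723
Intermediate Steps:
b(x, I) = 2 + x/3 (b(x, I) = -(6 + x)*(-1)/3 = -(-6 - x)/3 = 2 + x/3)
m(N) = 38 + 6*N (m(N) = -2 + ((1 + 4)*(8 + N) + N) = -2 + (5*(8 + N) + N) = -2 + ((40 + 5*N) + N) = -2 + (40 + 6*N) = 38 + 6*N)
(m(-33) - 218)/(-4079 + b(1, -23)) = ((38 + 6*(-33)) - 218)/(-4079 + (2 + (⅓)*1)) = ((38 - 198) - 218)/(-4079 + (2 + ⅓)) = (-160 - 218)/(-4079 + 7/3) = -378/(-12230/3) = -378*(-3/12230) = 567/6115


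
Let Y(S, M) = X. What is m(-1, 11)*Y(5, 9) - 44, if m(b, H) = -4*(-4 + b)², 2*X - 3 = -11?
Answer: 356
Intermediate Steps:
X = -4 (X = 3/2 + (½)*(-11) = 3/2 - 11/2 = -4)
Y(S, M) = -4
m(-1, 11)*Y(5, 9) - 44 = -4*(-4 - 1)²*(-4) - 44 = -4*(-5)²*(-4) - 44 = -4*25*(-4) - 44 = -100*(-4) - 44 = 400 - 44 = 356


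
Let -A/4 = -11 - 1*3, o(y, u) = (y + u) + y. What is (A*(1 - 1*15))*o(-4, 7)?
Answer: 784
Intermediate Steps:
o(y, u) = u + 2*y (o(y, u) = (u + y) + y = u + 2*y)
A = 56 (A = -4*(-11 - 1*3) = -4*(-11 - 3) = -4*(-14) = 56)
(A*(1 - 1*15))*o(-4, 7) = (56*(1 - 1*15))*(7 + 2*(-4)) = (56*(1 - 15))*(7 - 8) = (56*(-14))*(-1) = -784*(-1) = 784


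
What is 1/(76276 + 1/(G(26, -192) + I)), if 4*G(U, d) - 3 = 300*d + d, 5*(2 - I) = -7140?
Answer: 52069/3971615040 ≈ 1.3110e-5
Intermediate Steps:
I = 1430 (I = 2 - 1/5*(-7140) = 2 + 1428 = 1430)
G(U, d) = 3/4 + 301*d/4 (G(U, d) = 3/4 + (300*d + d)/4 = 3/4 + (301*d)/4 = 3/4 + 301*d/4)
1/(76276 + 1/(G(26, -192) + I)) = 1/(76276 + 1/((3/4 + (301/4)*(-192)) + 1430)) = 1/(76276 + 1/((3/4 - 14448) + 1430)) = 1/(76276 + 1/(-57789/4 + 1430)) = 1/(76276 + 1/(-52069/4)) = 1/(76276 - 4/52069) = 1/(3971615040/52069) = 52069/3971615040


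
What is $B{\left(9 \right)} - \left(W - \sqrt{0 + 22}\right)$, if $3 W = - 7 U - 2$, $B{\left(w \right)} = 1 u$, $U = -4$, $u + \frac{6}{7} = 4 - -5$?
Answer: $- \frac{11}{21} + \sqrt{22} \approx 4.1666$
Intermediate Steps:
$u = \frac{57}{7}$ ($u = - \frac{6}{7} + \left(4 - -5\right) = - \frac{6}{7} + \left(4 + 5\right) = - \frac{6}{7} + 9 = \frac{57}{7} \approx 8.1429$)
$B{\left(w \right)} = \frac{57}{7}$ ($B{\left(w \right)} = 1 \cdot \frac{57}{7} = \frac{57}{7}$)
$W = \frac{26}{3}$ ($W = \frac{\left(-7\right) \left(-4\right) - 2}{3} = \frac{28 - 2}{3} = \frac{1}{3} \cdot 26 = \frac{26}{3} \approx 8.6667$)
$B{\left(9 \right)} - \left(W - \sqrt{0 + 22}\right) = \frac{57}{7} - \left(\frac{26}{3} - \sqrt{0 + 22}\right) = \frac{57}{7} - \left(\frac{26}{3} - \sqrt{22}\right) = - \frac{11}{21} + \sqrt{22}$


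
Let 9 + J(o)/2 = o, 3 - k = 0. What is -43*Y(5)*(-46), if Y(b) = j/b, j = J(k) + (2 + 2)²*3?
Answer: 71208/5 ≈ 14242.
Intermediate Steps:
k = 3 (k = 3 - 1*0 = 3 + 0 = 3)
J(o) = -18 + 2*o
j = 36 (j = (-18 + 2*3) + (2 + 2)²*3 = (-18 + 6) + 4²*3 = -12 + 16*3 = -12 + 48 = 36)
Y(b) = 36/b
-43*Y(5)*(-46) = -1548/5*(-46) = 71208/5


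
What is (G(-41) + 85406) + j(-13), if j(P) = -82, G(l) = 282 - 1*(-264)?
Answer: 85870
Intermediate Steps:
G(l) = 546 (G(l) = 282 + 264 = 546)
(G(-41) + 85406) + j(-13) = (546 + 85406) - 82 = 85952 - 82 = 85870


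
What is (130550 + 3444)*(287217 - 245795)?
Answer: 5550299468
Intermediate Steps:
(130550 + 3444)*(287217 - 245795) = 133994*41422 = 5550299468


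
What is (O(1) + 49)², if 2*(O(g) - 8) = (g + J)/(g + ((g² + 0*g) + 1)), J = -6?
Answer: 113569/36 ≈ 3154.7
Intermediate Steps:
O(g) = 8 + (-6 + g)/(2*(1 + g + g²)) (O(g) = 8 + ((g - 6)/(g + ((g² + 0*g) + 1)))/2 = 8 + ((-6 + g)/(g + ((g² + 0) + 1)))/2 = 8 + ((-6 + g)/(g + (g² + 1)))/2 = 8 + ((-6 + g)/(g + (1 + g²)))/2 = 8 + ((-6 + g)/(1 + g + g²))/2 = 8 + (-6 + g)/(2*(1 + g + g²)))
(O(1) + 49)² = ((5 + 8*1² + (17/2)*1)/(1 + 1 + 1²) + 49)² = ((5 + 8*1 + 17/2)/(1 + 1 + 1) + 49)² = ((5 + 8 + 17/2)/3 + 49)² = ((⅓)*(43/2) + 49)² = (43/6 + 49)² = (337/6)² = 113569/36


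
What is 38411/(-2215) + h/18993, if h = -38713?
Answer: -815289418/42069495 ≈ -19.380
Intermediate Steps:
38411/(-2215) + h/18993 = 38411/(-2215) - 38713/18993 = 38411*(-1/2215) - 38713*1/18993 = -38411/2215 - 38713/18993 = -815289418/42069495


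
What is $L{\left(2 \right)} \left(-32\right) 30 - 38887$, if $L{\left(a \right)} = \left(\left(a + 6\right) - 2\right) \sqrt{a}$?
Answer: $-38887 - 5760 \sqrt{2} \approx -47033.0$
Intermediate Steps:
$L{\left(a \right)} = \sqrt{a} \left(4 + a\right)$ ($L{\left(a \right)} = \left(\left(6 + a\right) - 2\right) \sqrt{a} = \left(4 + a\right) \sqrt{a} = \sqrt{a} \left(4 + a\right)$)
$L{\left(2 \right)} \left(-32\right) 30 - 38887 = \sqrt{2} \left(4 + 2\right) \left(-32\right) 30 - 38887 = \sqrt{2} \cdot 6 \left(-32\right) 30 - 38887 = 6 \sqrt{2} \left(-32\right) 30 - 38887 = - 192 \sqrt{2} \cdot 30 - 38887 = - 5760 \sqrt{2} - 38887 = -38887 - 5760 \sqrt{2}$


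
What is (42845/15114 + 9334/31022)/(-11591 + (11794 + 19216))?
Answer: 66827803/413859941766 ≈ 0.00016147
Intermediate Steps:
(42845/15114 + 9334/31022)/(-11591 + (11794 + 19216)) = (42845*(1/15114) + 9334*(1/31022))/(-11591 + 31010) = (3895/1374 + 4667/15511)/19419 = (66827803/21312114)*(1/19419) = 66827803/413859941766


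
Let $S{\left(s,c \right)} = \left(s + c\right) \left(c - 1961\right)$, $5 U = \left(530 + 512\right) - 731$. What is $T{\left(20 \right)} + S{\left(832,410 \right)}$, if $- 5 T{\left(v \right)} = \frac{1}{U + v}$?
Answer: $- \frac{791726563}{411} \approx -1.9263 \cdot 10^{6}$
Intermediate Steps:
$U = \frac{311}{5}$ ($U = \frac{\left(530 + 512\right) - 731}{5} = \frac{1042 - 731}{5} = \frac{1}{5} \cdot 311 = \frac{311}{5} \approx 62.2$)
$S{\left(s,c \right)} = \left(-1961 + c\right) \left(c + s\right)$ ($S{\left(s,c \right)} = \left(c + s\right) \left(-1961 + c\right) = \left(-1961 + c\right) \left(c + s\right)$)
$T{\left(v \right)} = - \frac{1}{5 \left(\frac{311}{5} + v\right)}$
$T{\left(20 \right)} + S{\left(832,410 \right)} = - \frac{1}{311 + 5 \cdot 20} + \left(410^{2} - 804010 - 1631552 + 410 \cdot 832\right) = - \frac{1}{311 + 100} + \left(168100 - 804010 - 1631552 + 341120\right) = - \frac{1}{411} - 1926342 = - \frac{791726563}{411}$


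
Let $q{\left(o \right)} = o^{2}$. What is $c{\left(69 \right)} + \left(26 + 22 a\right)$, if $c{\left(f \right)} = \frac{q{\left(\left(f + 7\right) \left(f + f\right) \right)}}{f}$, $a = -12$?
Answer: $1593938$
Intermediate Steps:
$c{\left(f \right)} = 4 f \left(7 + f\right)^{2}$ ($c{\left(f \right)} = \frac{\left(\left(f + 7\right) \left(f + f\right)\right)^{2}}{f} = \frac{\left(\left(7 + f\right) 2 f\right)^{2}}{f} = \frac{\left(2 f \left(7 + f\right)\right)^{2}}{f} = \frac{4 f^{2} \left(7 + f\right)^{2}}{f} = 4 f \left(7 + f\right)^{2}$)
$c{\left(69 \right)} + \left(26 + 22 a\right) = 4 \cdot 69 \left(7 + 69\right)^{2} + \left(26 + 22 \left(-12\right)\right) = 4 \cdot 69 \cdot 76^{2} + \left(26 - 264\right) = 4 \cdot 69 \cdot 5776 - 238 = 1594176 - 238 = 1593938$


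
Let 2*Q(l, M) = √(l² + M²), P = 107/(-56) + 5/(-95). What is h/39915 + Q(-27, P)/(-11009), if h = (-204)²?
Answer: 4624/4435 - √829661905/23427152 ≈ 1.0414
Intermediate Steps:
h = 41616
P = -2089/1064 (P = 107*(-1/56) + 5*(-1/95) = -107/56 - 1/19 = -2089/1064 ≈ -1.9633)
Q(l, M) = √(M² + l²)/2 (Q(l, M) = √(l² + M²)/2 = √(M² + l²)/2)
h/39915 + Q(-27, P)/(-11009) = 41616/39915 + (√((-2089/1064)² + (-27)²)/2)/(-11009) = 41616*(1/39915) + (√(4363921/1132096 + 729)/2)*(-1/11009) = 4624/4435 + (√(829661905/1132096)/2)*(-1/11009) = 4624/4435 + ((√829661905/1064)/2)*(-1/11009) = 4624/4435 + (√829661905/2128)*(-1/11009) = 4624/4435 - √829661905/23427152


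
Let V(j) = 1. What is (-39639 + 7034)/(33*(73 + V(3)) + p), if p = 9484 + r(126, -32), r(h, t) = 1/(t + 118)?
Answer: -2804030/1025637 ≈ -2.7339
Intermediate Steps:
r(h, t) = 1/(118 + t)
p = 815625/86 (p = 9484 + 1/(118 - 32) = 9484 + 1/86 = 815625/86 ≈ 9484.0)
(-39639 + 7034)/(33*(73 + V(3)) + p) = (-39639 + 7034)/(33*(73 + 1) + 815625/86) = -32605/(33*74 + 815625/86) = -32605/(2442 + 815625/86) = -32605/1025637/86 = -32605*86/1025637 = -2804030/1025637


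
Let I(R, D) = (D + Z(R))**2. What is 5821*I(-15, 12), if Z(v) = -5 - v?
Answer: 2817364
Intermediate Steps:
I(R, D) = (-5 + D - R)**2 (I(R, D) = (D + (-5 - R))**2 = (-5 + D - R)**2)
5821*I(-15, 12) = 5821*(5 - 15 - 1*12)**2 = 5821*(5 - 15 - 12)**2 = 5821*(-22)**2 = 5821*484 = 2817364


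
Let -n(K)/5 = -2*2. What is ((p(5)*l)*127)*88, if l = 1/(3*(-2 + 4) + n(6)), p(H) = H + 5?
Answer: 55880/13 ≈ 4298.5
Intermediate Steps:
n(K) = 20 (n(K) = -(-10)*2 = -5*(-4) = 20)
p(H) = 5 + H
l = 1/26 (l = 1/(3*(-2 + 4) + 20) = 1/(3*2 + 20) = 1/(6 + 20) = 1/26 ≈ 0.038462)
((p(5)*l)*127)*88 = (((5 + 5)*(1/26))*127)*88 = ((10*(1/26))*127)*88 = ((5/13)*127)*88 = (635/13)*88 = 55880/13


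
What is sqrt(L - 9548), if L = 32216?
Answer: 2*sqrt(5667) ≈ 150.56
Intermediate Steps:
sqrt(L - 9548) = sqrt(32216 - 9548) = sqrt(22668) = 2*sqrt(5667)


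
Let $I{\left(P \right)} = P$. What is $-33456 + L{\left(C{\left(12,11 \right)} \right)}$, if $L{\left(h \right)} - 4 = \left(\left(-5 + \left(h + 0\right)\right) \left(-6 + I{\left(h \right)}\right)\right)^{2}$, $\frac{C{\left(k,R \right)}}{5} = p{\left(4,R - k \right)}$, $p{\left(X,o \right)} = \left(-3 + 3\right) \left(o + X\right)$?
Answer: $-32552$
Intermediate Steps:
$p{\left(X,o \right)} = 0$ ($p{\left(X,o \right)} = 0 \left(X + o\right) = 0$)
$C{\left(k,R \right)} = 0$ ($C{\left(k,R \right)} = 5 \cdot 0 = 0$)
$L{\left(h \right)} = 4 + \left(-6 + h\right)^{2} \left(-5 + h\right)^{2}$ ($L{\left(h \right)} = 4 + \left(\left(-5 + \left(h + 0\right)\right) \left(-6 + h\right)\right)^{2} = 4 + \left(\left(-5 + h\right) \left(-6 + h\right)\right)^{2} = 4 + \left(\left(-6 + h\right) \left(-5 + h\right)\right)^{2} = 4 + \left(-6 + h\right)^{2} \left(-5 + h\right)^{2}$)
$-33456 + L{\left(C{\left(12,11 \right)} \right)} = -33456 + \left(4 + \left(-6 + 0\right)^{2} \left(-5 + 0\right)^{2}\right) = -33456 + \left(4 + \left(-6\right)^{2} \left(-5\right)^{2}\right) = -33456 + \left(4 + 36 \cdot 25\right) = -33456 + \left(4 + 900\right) = -33456 + 904 = -32552$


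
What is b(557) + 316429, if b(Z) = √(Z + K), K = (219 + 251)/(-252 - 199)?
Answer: 316429 + √113082387/451 ≈ 3.1645e+5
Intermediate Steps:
K = -470/451 (K = 470/(-451) = 470*(-1/451) = -470/451 ≈ -1.0421)
b(Z) = √(-470/451 + Z) (b(Z) = √(Z - 470/451) = √(-470/451 + Z))
b(557) + 316429 = √(-211970 + 203401*557)/451 + 316429 = √(-211970 + 113294357)/451 + 316429 = √113082387/451 + 316429 = 316429 + √113082387/451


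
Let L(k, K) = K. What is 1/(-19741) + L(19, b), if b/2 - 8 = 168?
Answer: 6948831/19741 ≈ 352.00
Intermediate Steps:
b = 352 (b = 16 + 2*168 = 16 + 336 = 352)
1/(-19741) + L(19, b) = 1/(-19741) + 352 = -1/19741 + 352 = 6948831/19741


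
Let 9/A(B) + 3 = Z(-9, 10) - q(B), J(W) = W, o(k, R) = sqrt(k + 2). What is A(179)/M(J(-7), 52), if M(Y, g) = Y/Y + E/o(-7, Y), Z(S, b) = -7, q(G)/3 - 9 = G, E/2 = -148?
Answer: -15/16764818 + 444*I*sqrt(5)/8382409 ≈ -8.9473e-7 + 0.00011844*I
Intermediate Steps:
E = -296 (E = 2*(-148) = -296)
q(G) = 27 + 3*G
o(k, R) = sqrt(2 + k)
M(Y, g) = 1 + 296*I*sqrt(5)/5 (M(Y, g) = Y/Y - 296/sqrt(2 - 7) = 1 - 296*(-I*sqrt(5)/5) = 1 - (-296)*I*sqrt(5)/5 = 1 + 296*I*sqrt(5)/5)
A(B) = 9/(-37 - 3*B) (A(B) = 9/(-3 + (-7 - (27 + 3*B))) = 9/(-3 + (-7 + (-27 - 3*B))) = 9/(-3 + (-34 - 3*B)) = 9/(-37 - 3*B))
A(179)/M(J(-7), 52) = (-9/(37 + 3*179))/(1 + 296*I*sqrt(5)/5) = (-9/(37 + 537))/(1 + 296*I*sqrt(5)/5) = (-9/574)/(1 + 296*I*sqrt(5)/5) = (-9*1/574)/(1 + 296*I*sqrt(5)/5) = -9/(574*(1 + 296*I*sqrt(5)/5))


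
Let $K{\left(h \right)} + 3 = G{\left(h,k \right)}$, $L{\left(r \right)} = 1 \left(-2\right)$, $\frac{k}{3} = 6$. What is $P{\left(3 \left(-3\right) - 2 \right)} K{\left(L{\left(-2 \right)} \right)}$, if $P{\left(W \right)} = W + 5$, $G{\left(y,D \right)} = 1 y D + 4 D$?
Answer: $-198$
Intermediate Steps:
$k = 18$ ($k = 3 \cdot 6 = 18$)
$L{\left(r \right)} = -2$
$G{\left(y,D \right)} = 4 D + D y$ ($G{\left(y,D \right)} = y D + 4 D = D y + 4 D = 4 D + D y$)
$P{\left(W \right)} = 5 + W$
$K{\left(h \right)} = 69 + 18 h$ ($K{\left(h \right)} = -3 + 18 \left(4 + h\right) = -3 + \left(72 + 18 h\right) = 69 + 18 h$)
$P{\left(3 \left(-3\right) - 2 \right)} K{\left(L{\left(-2 \right)} \right)} = \left(5 + \left(3 \left(-3\right) - 2\right)\right) \left(69 + 18 \left(-2\right)\right) = \left(5 - 11\right) \left(69 - 36\right) = \left(5 - 11\right) 33 = \left(-6\right) 33 = -198$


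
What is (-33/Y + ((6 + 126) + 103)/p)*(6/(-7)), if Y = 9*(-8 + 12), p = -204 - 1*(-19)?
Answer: 971/518 ≈ 1.8745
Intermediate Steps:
p = -185 (p = -204 + 19 = -185)
Y = 36 (Y = 9*4 = 36)
(-33/Y + ((6 + 126) + 103)/p)*(6/(-7)) = (-33/36 + ((6 + 126) + 103)/(-185))*(6/(-7)) = (-33*1/36 + (132 + 103)*(-1/185))*(6*(-⅐)) = (-11/12 + 235*(-1/185))*(-6/7) = (-11/12 - 47/37)*(-6/7) = -971/444*(-6/7) = 971/518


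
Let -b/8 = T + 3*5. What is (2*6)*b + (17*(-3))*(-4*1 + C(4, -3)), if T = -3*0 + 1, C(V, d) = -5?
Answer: -1077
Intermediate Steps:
T = 1 (T = 0 + 1 = 1)
b = -128 (b = -8*(1 + 3*5) = -8*(1 + 15) = -8*16 = -128)
(2*6)*b + (17*(-3))*(-4*1 + C(4, -3)) = (2*6)*(-128) + (17*(-3))*(-4*1 - 5) = 12*(-128) - 51*(-4 - 5) = -1536 - 51*(-9) = -1536 + 459 = -1077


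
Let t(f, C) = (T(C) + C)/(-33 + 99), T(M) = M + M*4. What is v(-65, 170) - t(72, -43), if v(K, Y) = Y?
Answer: 1913/11 ≈ 173.91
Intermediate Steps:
T(M) = 5*M (T(M) = M + 4*M = 5*M)
t(f, C) = C/11 (t(f, C) = (5*C + C)/(-33 + 99) = (6*C)/66 = (6*C)*(1/66) = C/11)
v(-65, 170) - t(72, -43) = 170 - (-43)/11 = 170 - 1*(-43/11) = 170 + 43/11 = 1913/11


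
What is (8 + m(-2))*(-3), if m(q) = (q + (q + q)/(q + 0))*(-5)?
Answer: -24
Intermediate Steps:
m(q) = -10 - 5*q (m(q) = (q + (2*q)/q)*(-5) = (q + 2)*(-5) = (2 + q)*(-5) = -10 - 5*q)
(8 + m(-2))*(-3) = (8 + (-10 - 5*(-2)))*(-3) = (8 + (-10 + 10))*(-3) = (8 + 0)*(-3) = 8*(-3) = -24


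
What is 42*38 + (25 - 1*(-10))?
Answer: 1631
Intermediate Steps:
42*38 + (25 - 1*(-10)) = 1596 + (25 + 10) = 1596 + 35 = 1631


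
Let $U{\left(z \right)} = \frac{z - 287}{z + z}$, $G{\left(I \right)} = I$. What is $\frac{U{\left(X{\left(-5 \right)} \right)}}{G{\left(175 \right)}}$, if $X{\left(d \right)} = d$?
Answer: $\frac{146}{875} \approx 0.16686$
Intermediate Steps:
$U{\left(z \right)} = \frac{-287 + z}{2 z}$
$\frac{U{\left(X{\left(-5 \right)} \right)}}{G{\left(175 \right)}} = \frac{\frac{1}{2} \frac{1}{-5} \left(-287 - 5\right)}{175} = \frac{1}{2} \left(- \frac{1}{5}\right) \left(-292\right) \frac{1}{175} = \frac{146}{5} \cdot \frac{1}{175} = \frac{146}{875}$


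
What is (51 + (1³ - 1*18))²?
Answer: 1156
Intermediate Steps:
(51 + (1³ - 1*18))² = (51 + (1 - 18))² = (51 - 17)² = 34² = 1156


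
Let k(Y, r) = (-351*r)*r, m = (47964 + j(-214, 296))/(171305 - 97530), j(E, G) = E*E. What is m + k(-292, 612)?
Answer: -1939765229968/14755 ≈ -1.3146e+8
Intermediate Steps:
j(E, G) = E²
m = 18752/14755 (m = (47964 + (-214)²)/(171305 - 97530) = (47964 + 45796)/73775 = 93760*(1/73775) = 18752/14755 ≈ 1.2709)
k(Y, r) = -351*r²
m + k(-292, 612) = 18752/14755 - 351*612² = 18752/14755 - 351*374544 = 18752/14755 - 131464944 = -1939765229968/14755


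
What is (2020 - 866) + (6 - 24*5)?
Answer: 1040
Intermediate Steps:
(2020 - 866) + (6 - 24*5) = 1154 + (6 - 120) = 1154 - 114 = 1040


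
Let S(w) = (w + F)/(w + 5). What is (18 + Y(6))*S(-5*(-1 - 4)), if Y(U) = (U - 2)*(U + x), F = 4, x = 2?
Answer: 145/3 ≈ 48.333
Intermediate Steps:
S(w) = (4 + w)/(5 + w) (S(w) = (w + 4)/(w + 5) = (4 + w)/(5 + w))
Y(U) = (-2 + U)*(2 + U) (Y(U) = (U - 2)*(U + 2) = (-2 + U)*(2 + U))
(18 + Y(6))*S(-5*(-1 - 4)) = (18 + (-4 + 6**2))*((4 - 5*(-1 - 4))/(5 - 5*(-1 - 4))) = (18 + (-4 + 36))*((4 - 5*(-5))/(5 - 5*(-5))) = (18 + 32)*((4 + 25)/(5 + 25)) = 50*(29/30) = 145/3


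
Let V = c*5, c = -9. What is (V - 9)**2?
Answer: 2916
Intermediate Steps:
V = -45 (V = -9*5 = -45)
(V - 9)**2 = (-45 - 9)**2 = (-54)**2 = 2916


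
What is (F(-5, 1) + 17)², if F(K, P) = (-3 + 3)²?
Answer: 289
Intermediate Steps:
F(K, P) = 0 (F(K, P) = 0² = 0)
(F(-5, 1) + 17)² = (0 + 17)² = 17² = 289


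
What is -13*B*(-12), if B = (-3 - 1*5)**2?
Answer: 9984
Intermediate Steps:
B = 64 (B = (-3 - 5)**2 = (-8)**2 = 64)
-13*B*(-12) = -13*64*(-12) = -832*(-12) = 9984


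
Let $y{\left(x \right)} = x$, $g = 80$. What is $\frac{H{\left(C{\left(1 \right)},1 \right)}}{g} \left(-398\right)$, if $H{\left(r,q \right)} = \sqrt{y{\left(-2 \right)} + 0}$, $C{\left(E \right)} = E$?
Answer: $- \frac{199 i \sqrt{2}}{40} \approx - 7.0357 i$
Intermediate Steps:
$H{\left(r,q \right)} = i \sqrt{2}$ ($H{\left(r,q \right)} = \sqrt{-2 + 0} = \sqrt{-2} = i \sqrt{2}$)
$\frac{H{\left(C{\left(1 \right)},1 \right)}}{g} \left(-398\right) = \frac{i \sqrt{2}}{80} \left(-398\right) = - \frac{199 i \sqrt{2}}{40}$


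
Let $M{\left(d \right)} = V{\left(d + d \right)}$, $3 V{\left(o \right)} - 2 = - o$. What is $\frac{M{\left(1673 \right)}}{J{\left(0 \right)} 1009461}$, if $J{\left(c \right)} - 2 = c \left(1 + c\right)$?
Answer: $- \frac{1672}{3028383} \approx -0.00055211$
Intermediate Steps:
$J{\left(c \right)} = 2 + c \left(1 + c\right)$
$V{\left(o \right)} = \frac{2}{3} - \frac{o}{3}$ ($V{\left(o \right)} = \frac{2}{3} + \frac{\left(-1\right) o}{3} = \frac{2}{3} - \frac{o}{3}$)
$M{\left(d \right)} = \frac{2}{3} - \frac{2 d}{3}$ ($M{\left(d \right)} = \frac{2}{3} - \frac{d + d}{3} = \frac{2}{3} - \frac{2 d}{3}$)
$\frac{M{\left(1673 \right)}}{J{\left(0 \right)} 1009461} = \frac{\frac{2}{3} - \frac{3346}{3}}{\left(2 + 0 + 0^{2}\right) 1009461} = \frac{\frac{2}{3} - \frac{3346}{3}}{\left(2 + 0 + 0\right) 1009461} = - \frac{3344}{3 \cdot 2 \cdot 1009461} = - \frac{3344}{3 \cdot 2018922} = \left(- \frac{3344}{3}\right) \frac{1}{2018922} = - \frac{1672}{3028383}$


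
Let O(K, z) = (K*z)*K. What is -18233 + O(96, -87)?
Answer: -820025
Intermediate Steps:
O(K, z) = z*K**2
-18233 + O(96, -87) = -18233 - 87*96**2 = -18233 - 87*9216 = -18233 - 801792 = -820025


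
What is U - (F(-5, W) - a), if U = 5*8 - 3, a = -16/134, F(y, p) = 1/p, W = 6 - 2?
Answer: 9817/268 ≈ 36.631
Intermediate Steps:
W = 4
a = -8/67 (a = -16*1/134 = -8/67 ≈ -0.11940)
U = 37 (U = 40 - 3 = 37)
U - (F(-5, W) - a) = 37 - (1/4 - 1*(-8/67)) = 37 - (¼ + 8/67) = 37 - 1*99/268 = 37 - 99/268 = 9817/268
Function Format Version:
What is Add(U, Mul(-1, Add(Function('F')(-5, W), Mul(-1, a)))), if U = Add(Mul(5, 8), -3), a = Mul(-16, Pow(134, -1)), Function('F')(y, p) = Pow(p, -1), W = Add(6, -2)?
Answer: Rational(9817, 268) ≈ 36.631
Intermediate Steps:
W = 4
a = Rational(-8, 67) (a = Mul(-16, Rational(1, 134)) = Rational(-8, 67) ≈ -0.11940)
U = 37 (U = Add(40, -3) = 37)
Add(U, Mul(-1, Add(Function('F')(-5, W), Mul(-1, a)))) = Add(37, Mul(-1, Add(Pow(4, -1), Mul(-1, Rational(-8, 67))))) = Add(37, Mul(-1, Add(Rational(1, 4), Rational(8, 67)))) = Add(37, Mul(-1, Rational(99, 268))) = Add(37, Rational(-99, 268)) = Rational(9817, 268)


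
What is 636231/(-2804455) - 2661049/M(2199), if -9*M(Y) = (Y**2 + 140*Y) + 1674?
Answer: 4259442344898/961953305095 ≈ 4.4279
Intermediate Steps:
M(Y) = -186 - 140*Y/9 - Y**2/9 (M(Y) = -((Y**2 + 140*Y) + 1674)/9 = -(1674 + Y**2 + 140*Y)/9 = -186 - 140*Y/9 - Y**2/9)
636231/(-2804455) - 2661049/M(2199) = 636231/(-2804455) - 2661049/(-186 - 140/9*2199 - 1/9*2199**2) = 636231*(-1/2804455) - 2661049/(-186 - 102620/3 - 1/9*4835601) = -636231/2804455 - 2661049/(-186 - 102620/3 - 537289) = -636231/2804455 - 2661049/(-1715045/3) = -636231/2804455 - 2661049*(-3/1715045) = -636231/2804455 + 7983147/1715045 = 4259442344898/961953305095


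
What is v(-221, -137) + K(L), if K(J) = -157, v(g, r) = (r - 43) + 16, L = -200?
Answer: -321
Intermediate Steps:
v(g, r) = -27 + r (v(g, r) = (-43 + r) + 16 = -27 + r)
v(-221, -137) + K(L) = (-27 - 137) - 157 = -164 - 157 = -321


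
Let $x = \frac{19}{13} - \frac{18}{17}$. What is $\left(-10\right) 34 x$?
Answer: $- \frac{1780}{13} \approx -136.92$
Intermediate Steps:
$x = \frac{89}{221}$ ($x = 19 \cdot \frac{1}{13} - \frac{18}{17} = \frac{19}{13} - \frac{18}{17} = \frac{89}{221} \approx 0.40271$)
$\left(-10\right) 34 x = \left(-10\right) 34 \cdot \frac{89}{221} = \left(-340\right) \frac{89}{221} = - \frac{1780}{13}$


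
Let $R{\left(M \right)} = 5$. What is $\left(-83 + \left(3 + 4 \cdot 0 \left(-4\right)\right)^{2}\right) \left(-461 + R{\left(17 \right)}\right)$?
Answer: $33744$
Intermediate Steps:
$\left(-83 + \left(3 + 4 \cdot 0 \left(-4\right)\right)^{2}\right) \left(-461 + R{\left(17 \right)}\right) = \left(-83 + \left(3 + 4 \cdot 0 \left(-4\right)\right)^{2}\right) \left(-461 + 5\right) = \left(-83 + \left(3 + 0 \left(-4\right)\right)^{2}\right) \left(-456\right) = \left(-83 + \left(3 + 0\right)^{2}\right) \left(-456\right) = \left(-83 + 3^{2}\right) \left(-456\right) = \left(-83 + 9\right) \left(-456\right) = \left(-74\right) \left(-456\right) = 33744$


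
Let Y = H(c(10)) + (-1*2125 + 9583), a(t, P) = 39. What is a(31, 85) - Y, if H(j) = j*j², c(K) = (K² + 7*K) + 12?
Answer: -6035987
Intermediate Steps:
c(K) = 12 + K² + 7*K
H(j) = j³
Y = 6036026 (Y = (12 + 10² + 7*10)³ + (-1*2125 + 9583) = (12 + 100 + 70)³ + (-2125 + 9583) = 182³ + 7458 = 6028568 + 7458 = 6036026)
a(31, 85) - Y = 39 - 1*6036026 = 39 - 6036026 = -6035987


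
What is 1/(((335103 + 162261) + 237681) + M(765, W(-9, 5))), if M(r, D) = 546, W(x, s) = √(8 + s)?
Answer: 1/735591 ≈ 1.3595e-6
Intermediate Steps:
1/(((335103 + 162261) + 237681) + M(765, W(-9, 5))) = 1/(((335103 + 162261) + 237681) + 546) = 1/((497364 + 237681) + 546) = 1/(735045 + 546) = 1/735591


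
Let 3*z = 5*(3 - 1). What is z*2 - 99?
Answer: -277/3 ≈ -92.333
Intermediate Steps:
z = 10/3 (z = (5*(3 - 1))/3 = (5*2)/3 = (⅓)*10 = 10/3 ≈ 3.3333)
z*2 - 99 = (10/3)*2 - 99 = 20/3 - 99 = -277/3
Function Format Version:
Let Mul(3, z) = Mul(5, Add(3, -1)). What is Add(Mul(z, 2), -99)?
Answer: Rational(-277, 3) ≈ -92.333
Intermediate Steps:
z = Rational(10, 3) (z = Mul(Rational(1, 3), Mul(5, Add(3, -1))) = Mul(Rational(1, 3), Mul(5, 2)) = Mul(Rational(1, 3), 10) = Rational(10, 3) ≈ 3.3333)
Add(Mul(z, 2), -99) = Add(Mul(Rational(10, 3), 2), -99) = Add(Rational(20, 3), -99) = Rational(-277, 3)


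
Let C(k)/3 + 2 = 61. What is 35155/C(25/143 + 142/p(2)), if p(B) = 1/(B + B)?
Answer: 35155/177 ≈ 198.62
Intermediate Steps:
p(B) = 1/(2*B)
C(k) = 177 (C(k) = -6 + 3*61 = -6 + 183 = 177)
35155/C(25/143 + 142/p(2)) = 35155/177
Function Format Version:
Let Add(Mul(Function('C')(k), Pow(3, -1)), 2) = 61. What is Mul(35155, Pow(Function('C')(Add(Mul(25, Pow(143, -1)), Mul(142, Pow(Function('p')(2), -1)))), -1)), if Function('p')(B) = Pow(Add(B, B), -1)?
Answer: Rational(35155, 177) ≈ 198.62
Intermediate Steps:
Function('p')(B) = Mul(Rational(1, 2), Pow(B, -1)) (Function('p')(B) = Pow(Mul(2, B), -1) = Mul(Rational(1, 2), Pow(B, -1)))
Function('C')(k) = 177 (Function('C')(k) = Add(-6, Mul(3, 61)) = Add(-6, 183) = 177)
Mul(35155, Pow(Function('C')(Add(Mul(25, Pow(143, -1)), Mul(142, Pow(Function('p')(2), -1)))), -1)) = Mul(35155, Pow(177, -1)) = Mul(35155, Rational(1, 177)) = Rational(35155, 177)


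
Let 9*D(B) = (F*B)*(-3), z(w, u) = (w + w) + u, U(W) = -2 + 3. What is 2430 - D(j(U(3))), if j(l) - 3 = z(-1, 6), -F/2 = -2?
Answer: 7318/3 ≈ 2439.3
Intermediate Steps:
F = 4 (F = -2*(-2) = 4)
U(W) = 1
z(w, u) = u + 2*w (z(w, u) = 2*w + u = u + 2*w)
j(l) = 7 (j(l) = 3 + (6 + 2*(-1)) = 3 + (6 - 2) = 3 + 4 = 7)
D(B) = -4*B/3 (D(B) = ((4*B)*(-3))/9 = (-12*B)/9 = -4*B/3)
2430 - D(j(U(3))) = 2430 - (-4)*7/3 = 2430 - 1*(-28/3) = 2430 + 28/3 = 7318/3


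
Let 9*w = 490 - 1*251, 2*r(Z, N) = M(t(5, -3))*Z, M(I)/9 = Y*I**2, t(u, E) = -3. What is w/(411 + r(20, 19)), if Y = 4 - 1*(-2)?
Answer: 239/47439 ≈ 0.0050380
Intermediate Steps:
Y = 6 (Y = 4 + 2 = 6)
M(I) = 54*I**2 (M(I) = 9*(6*I**2) = 54*I**2)
r(Z, N) = 243*Z (r(Z, N) = ((54*(-3)**2)*Z)/2 = ((54*9)*Z)/2 = (486*Z)/2 = 243*Z)
w = 239/9 (w = (490 - 1*251)/9 = (490 - 251)/9 = (1/9)*239 = 239/9 ≈ 26.556)
w/(411 + r(20, 19)) = 239/(9*(411 + 243*20)) = 239/(9*(411 + 4860)) = (239/9)/5271 = (239/9)*(1/5271) = 239/47439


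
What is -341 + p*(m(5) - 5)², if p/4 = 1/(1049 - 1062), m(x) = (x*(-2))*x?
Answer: -16533/13 ≈ -1271.8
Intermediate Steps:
m(x) = -2*x² (m(x) = (-2*x)*x = -2*x²)
p = -4/13 (p = 4/(1049 - 1062) = 4/(-13) = 4*(-1/13) = -4/13 ≈ -0.30769)
-341 + p*(m(5) - 5)² = -341 - 4*(-2*5² - 5)²/13 = -341 - 4*(-2*25 - 5)²/13 = -341 - 4*(-50 - 5)²/13 = -341 - 4/13*(-55)² = -341 - 4/13*3025 = -341 - 12100/13 = -16533/13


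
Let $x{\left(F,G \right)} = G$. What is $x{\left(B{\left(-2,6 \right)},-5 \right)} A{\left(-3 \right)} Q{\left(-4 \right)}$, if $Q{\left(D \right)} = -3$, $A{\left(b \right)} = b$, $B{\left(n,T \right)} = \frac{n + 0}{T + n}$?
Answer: $-45$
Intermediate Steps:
$B{\left(n,T \right)} = \frac{n}{T + n}$
$x{\left(B{\left(-2,6 \right)},-5 \right)} A{\left(-3 \right)} Q{\left(-4 \right)} = \left(-5\right) \left(-3\right) \left(-3\right) = 15 \left(-3\right) = -45$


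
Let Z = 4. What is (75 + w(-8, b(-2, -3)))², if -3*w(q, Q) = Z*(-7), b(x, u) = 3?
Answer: 64009/9 ≈ 7112.1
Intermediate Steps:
w(q, Q) = 28/3 (w(q, Q) = -4*(-7)/3 = -⅓*(-28) = 28/3)
(75 + w(-8, b(-2, -3)))² = (75 + 28/3)² = (253/3)² = 64009/9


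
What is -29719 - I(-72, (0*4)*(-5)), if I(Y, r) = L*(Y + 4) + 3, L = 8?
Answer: -29178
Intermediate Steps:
I(Y, r) = 35 + 8*Y (I(Y, r) = 8*(Y + 4) + 3 = 8*(4 + Y) + 3 = (32 + 8*Y) + 3 = 35 + 8*Y)
-29719 - I(-72, (0*4)*(-5)) = -29719 - (35 + 8*(-72)) = -29719 - (35 - 576) = -29719 - 1*(-541) = -29719 + 541 = -29178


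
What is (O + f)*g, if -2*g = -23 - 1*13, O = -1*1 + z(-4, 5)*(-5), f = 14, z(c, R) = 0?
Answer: 234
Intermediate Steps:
O = -1 (O = -1*1 + 0*(-5) = -1 + 0 = -1)
g = 18 (g = -(-23 - 1*13)/2 = -(-23 - 13)/2 = -½*(-36) = 18)
(O + f)*g = (-1 + 14)*18 = 13*18 = 234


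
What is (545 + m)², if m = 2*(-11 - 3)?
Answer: 267289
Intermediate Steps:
m = -28 (m = 2*(-14) = -28)
(545 + m)² = (545 - 28)² = 517² = 267289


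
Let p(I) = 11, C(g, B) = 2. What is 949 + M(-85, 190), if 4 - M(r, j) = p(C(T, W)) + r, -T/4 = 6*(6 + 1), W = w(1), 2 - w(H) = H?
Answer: 1027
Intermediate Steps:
w(H) = 2 - H
W = 1 (W = 2 - 1*1 = 2 - 1 = 1)
T = -168 (T = -24*(6 + 1) = -24*7 = -4*42 = -168)
M(r, j) = -7 - r (M(r, j) = 4 - (11 + r) = 4 + (-11 - r) = -7 - r)
949 + M(-85, 190) = 949 + (-7 - 1*(-85)) = 949 + (-7 + 85) = 949 + 78 = 1027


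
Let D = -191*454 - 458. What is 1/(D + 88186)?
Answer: 1/1014 ≈ 0.00098619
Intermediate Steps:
D = -87172 (D = -86714 - 458 = -87172)
1/(D + 88186) = 1/(-87172 + 88186) = 1/1014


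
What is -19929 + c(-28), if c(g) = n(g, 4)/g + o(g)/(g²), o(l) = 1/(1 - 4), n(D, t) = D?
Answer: -46870657/2352 ≈ -19928.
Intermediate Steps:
o(l) = -⅓ (o(l) = 1/(-3) = -⅓)
c(g) = 1 - 1/(3*g²) (c(g) = g/g - 1/(3*g²) = 1 - 1/(3*g²))
-19929 + c(-28) = -19929 + (1 - ⅓/(-28)²) = -19929 + (1 - ⅓*1/784) = -19929 + (1 - 1/2352) = -19929 + 2351/2352 = -46870657/2352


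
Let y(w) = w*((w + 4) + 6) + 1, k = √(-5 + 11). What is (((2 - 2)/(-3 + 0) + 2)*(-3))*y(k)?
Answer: -42 - 60*√6 ≈ -188.97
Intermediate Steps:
k = √6 ≈ 2.4495
y(w) = 1 + w*(10 + w) (y(w) = w*((4 + w) + 6) + 1 = w*(10 + w) + 1 = 1 + w*(10 + w))
(((2 - 2)/(-3 + 0) + 2)*(-3))*y(k) = (((2 - 2)/(-3 + 0) + 2)*(-3))*(1 + (√6)² + 10*√6) = ((0/(-3) + 2)*(-3))*(1 + 6 + 10*√6) = ((0*(-⅓) + 2)*(-3))*(7 + 10*√6) = ((0 + 2)*(-3))*(7 + 10*√6) = (2*(-3))*(7 + 10*√6) = -6*(7 + 10*√6) = -42 - 60*√6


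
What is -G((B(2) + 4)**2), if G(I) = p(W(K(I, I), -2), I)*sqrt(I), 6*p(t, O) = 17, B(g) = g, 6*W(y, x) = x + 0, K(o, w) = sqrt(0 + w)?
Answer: -17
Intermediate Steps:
K(o, w) = sqrt(w)
W(y, x) = x/6 (W(y, x) = (x + 0)/6 = x/6)
p(t, O) = 17/6 (p(t, O) = (1/6)*17 = 17/6)
G(I) = 17*sqrt(I)/6
-G((B(2) + 4)**2) = -17*sqrt((2 + 4)**2)/6 = -17*sqrt(6**2)/6 = -17*sqrt(36)/6 = -17*6/6 = -1*17 = -17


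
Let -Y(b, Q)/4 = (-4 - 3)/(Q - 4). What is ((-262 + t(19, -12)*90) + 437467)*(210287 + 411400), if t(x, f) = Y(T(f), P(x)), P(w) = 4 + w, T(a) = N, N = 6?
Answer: 5165855283105/19 ≈ 2.7189e+11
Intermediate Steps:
T(a) = 6
Y(b, Q) = 28/(-4 + Q) (Y(b, Q) = -4*(-4 - 3)/(Q - 4) = -(-28)/(-4 + Q) = 28/(-4 + Q))
t(x, f) = 28/x (t(x, f) = 28/(-4 + (4 + x)) = 28/x)
((-262 + t(19, -12)*90) + 437467)*(210287 + 411400) = ((-262 + (28/19)*90) + 437467)*(210287 + 411400) = ((-262 + (28*(1/19))*90) + 437467)*621687 = ((-262 + (28/19)*90) + 437467)*621687 = ((-262 + 2520/19) + 437467)*621687 = (-2458/19 + 437467)*621687 = (8309415/19)*621687 = 5165855283105/19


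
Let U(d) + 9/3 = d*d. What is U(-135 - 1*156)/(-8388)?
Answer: -14113/1398 ≈ -10.095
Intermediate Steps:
U(d) = -3 + d**2 (U(d) = -3 + d*d = -3 + d**2)
U(-135 - 1*156)/(-8388) = (-3 + (-135 - 1*156)**2)/(-8388) = (-3 + (-135 - 156)**2)*(-1/8388) = (-3 + (-291)**2)*(-1/8388) = (-3 + 84681)*(-1/8388) = 84678*(-1/8388) = -14113/1398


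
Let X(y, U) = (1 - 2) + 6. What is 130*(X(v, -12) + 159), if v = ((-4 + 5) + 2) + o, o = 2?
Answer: 21320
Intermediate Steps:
v = 5 (v = ((-4 + 5) + 2) + 2 = (1 + 2) + 2 = 3 + 2 = 5)
X(y, U) = 5 (X(y, U) = -1 + 6 = 5)
130*(X(v, -12) + 159) = 130*(5 + 159) = 130*164 = 21320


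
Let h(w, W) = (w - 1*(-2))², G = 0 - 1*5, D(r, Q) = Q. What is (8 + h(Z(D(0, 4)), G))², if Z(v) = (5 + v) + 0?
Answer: 16641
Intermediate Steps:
Z(v) = 5 + v
G = -5 (G = 0 - 5 = -5)
h(w, W) = (2 + w)² (h(w, W) = (w + 2)² = (2 + w)²)
(8 + h(Z(D(0, 4)), G))² = (8 + (2 + (5 + 4))²)² = (8 + (2 + 9)²)² = (8 + 11²)² = (8 + 121)² = 129² = 16641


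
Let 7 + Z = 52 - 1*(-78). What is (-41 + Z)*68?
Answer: 5576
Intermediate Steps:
Z = 123 (Z = -7 + (52 - 1*(-78)) = -7 + (52 + 78) = -7 + 130 = 123)
(-41 + Z)*68 = (-41 + 123)*68 = 82*68 = 5576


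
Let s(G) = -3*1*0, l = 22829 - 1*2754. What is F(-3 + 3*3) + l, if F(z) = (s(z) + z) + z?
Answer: 20087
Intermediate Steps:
l = 20075 (l = 22829 - 2754 = 20075)
s(G) = 0 (s(G) = -3*0 = 0)
F(z) = 2*z (F(z) = (0 + z) + z = z + z = 2*z)
F(-3 + 3*3) + l = 2*(-3 + 3*3) + 20075 = 2*(-3 + 9) + 20075 = 2*6 + 20075 = 12 + 20075 = 20087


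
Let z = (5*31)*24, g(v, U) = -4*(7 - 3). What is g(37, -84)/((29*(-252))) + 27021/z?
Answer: 16460749/2265480 ≈ 7.2659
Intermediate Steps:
g(v, U) = -16 (g(v, U) = -4*4 = -16)
z = 3720 (z = 155*24 = 3720)
g(37, -84)/((29*(-252))) + 27021/z = -16/(29*(-252)) + 27021/3720 = -16/(-7308) + 27021*(1/3720) = -16*(-1/7308) + 9007/1240 = 4/1827 + 9007/1240 = 16460749/2265480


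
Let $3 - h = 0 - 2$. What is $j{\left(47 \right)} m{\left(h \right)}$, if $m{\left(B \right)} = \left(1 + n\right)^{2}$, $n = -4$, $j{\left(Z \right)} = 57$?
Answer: $513$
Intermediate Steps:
$h = 5$ ($h = 3 - \left(0 - 2\right) = 3 - -2 = 3 + 2 = 5$)
$m{\left(B \right)} = 9$ ($m{\left(B \right)} = \left(1 - 4\right)^{2} = \left(-3\right)^{2} = 9$)
$j{\left(47 \right)} m{\left(h \right)} = 57 \cdot 9 = 513$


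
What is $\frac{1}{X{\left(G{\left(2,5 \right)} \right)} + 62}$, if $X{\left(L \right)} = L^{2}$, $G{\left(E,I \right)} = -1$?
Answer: $\frac{1}{63} \approx 0.015873$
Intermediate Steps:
$\frac{1}{X{\left(G{\left(2,5 \right)} \right)} + 62} = \frac{1}{\left(-1\right)^{2} + 62} = \frac{1}{1 + 62} = \frac{1}{63}$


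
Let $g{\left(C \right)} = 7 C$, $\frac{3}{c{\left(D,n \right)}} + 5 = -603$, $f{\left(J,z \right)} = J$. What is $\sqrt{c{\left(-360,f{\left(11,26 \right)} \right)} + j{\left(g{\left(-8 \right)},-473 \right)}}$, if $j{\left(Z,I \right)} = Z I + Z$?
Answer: $\frac{\sqrt{610684814}}{152} \approx 162.58$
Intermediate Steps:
$c{\left(D,n \right)} = - \frac{3}{608}$ ($c{\left(D,n \right)} = \frac{3}{-5 - 603} = \frac{3}{-608} = 3 \left(- \frac{1}{608}\right) = - \frac{3}{608}$)
$j{\left(Z,I \right)} = Z + I Z$ ($j{\left(Z,I \right)} = I Z + Z = Z + I Z$)
$\sqrt{c{\left(-360,f{\left(11,26 \right)} \right)} + j{\left(g{\left(-8 \right)},-473 \right)}} = \sqrt{- \frac{3}{608} + 7 \left(-8\right) \left(1 - 473\right)} = \sqrt{- \frac{3}{608} - -26432} = \sqrt{- \frac{3}{608} + 26432} = \sqrt{\frac{16070653}{608}} = \frac{\sqrt{610684814}}{152}$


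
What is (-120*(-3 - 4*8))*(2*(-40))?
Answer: -336000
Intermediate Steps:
(-120*(-3 - 4*8))*(2*(-40)) = -120*(-3 - 32)*(-80) = -120*(-35)*(-80) = 4200*(-80) = -336000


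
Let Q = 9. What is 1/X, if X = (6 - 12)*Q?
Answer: -1/54 ≈ -0.018519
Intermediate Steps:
X = -54 (X = (6 - 12)*9 = -6*9 = -54)
1/X = 1/(-54) = -1/54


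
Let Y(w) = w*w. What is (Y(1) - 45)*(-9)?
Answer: 396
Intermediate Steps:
Y(w) = w²
(Y(1) - 45)*(-9) = (1² - 45)*(-9) = (1 - 45)*(-9) = -44*(-9) = 396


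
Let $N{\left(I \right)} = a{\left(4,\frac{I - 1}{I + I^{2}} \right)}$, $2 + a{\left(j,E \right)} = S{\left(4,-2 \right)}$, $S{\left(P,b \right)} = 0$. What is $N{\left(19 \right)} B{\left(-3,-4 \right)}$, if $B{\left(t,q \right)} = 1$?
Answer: $-2$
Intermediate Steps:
$a{\left(j,E \right)} = -2$ ($a{\left(j,E \right)} = -2 + 0 = -2$)
$N{\left(I \right)} = -2$
$N{\left(19 \right)} B{\left(-3,-4 \right)} = \left(-2\right) 1 = -2$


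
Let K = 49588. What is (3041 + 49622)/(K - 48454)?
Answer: 52663/1134 ≈ 46.440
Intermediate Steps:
(3041 + 49622)/(K - 48454) = (3041 + 49622)/(49588 - 48454) = 52663/1134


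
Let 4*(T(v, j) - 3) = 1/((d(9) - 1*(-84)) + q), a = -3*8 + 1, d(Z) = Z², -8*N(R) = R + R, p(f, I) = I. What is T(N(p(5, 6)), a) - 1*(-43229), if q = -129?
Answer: 6225409/144 ≈ 43232.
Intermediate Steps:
N(R) = -R/4 (N(R) = -(R + R)/8 = -R/4)
a = -23 (a = -24 + 1 = -23)
T(v, j) = 433/144 (T(v, j) = 3 + 1/(4*((9² - 1*(-84)) - 129)) = 3 + 1/(4*((81 + 84) - 129)) = 3 + 1/(4*(165 - 129)) = 3 + (¼)/36 = 3 + (¼)*(1/36) = 3 + 1/144 = 433/144)
T(N(p(5, 6)), a) - 1*(-43229) = 433/144 - 1*(-43229) = 433/144 + 43229 = 6225409/144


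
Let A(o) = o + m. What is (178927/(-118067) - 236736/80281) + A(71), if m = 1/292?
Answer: 184162480876883/2767732753484 ≈ 66.539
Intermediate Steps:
m = 1/292 ≈ 0.0034247
A(o) = 1/292 + o (A(o) = o + 1/292 = 1/292 + o)
(178927/(-118067) - 236736/80281) + A(71) = (178927/(-118067) - 236736/80281) + (1/292 + 71) = (178927*(-1/118067) - 236736*1/80281) + 20733/292 = (-178927/118067 - 236736/80281) + 20733/292 = -42315147799/9478536827 + 20733/292 = 184162480876883/2767732753484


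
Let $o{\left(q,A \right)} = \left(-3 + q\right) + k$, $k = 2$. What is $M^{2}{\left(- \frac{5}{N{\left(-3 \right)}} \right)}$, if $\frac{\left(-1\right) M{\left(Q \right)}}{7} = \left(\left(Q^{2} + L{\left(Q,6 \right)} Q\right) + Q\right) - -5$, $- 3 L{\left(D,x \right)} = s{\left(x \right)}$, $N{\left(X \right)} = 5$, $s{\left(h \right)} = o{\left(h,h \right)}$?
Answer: $\frac{19600}{9} \approx 2177.8$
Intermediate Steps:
$o{\left(q,A \right)} = -1 + q$ ($o{\left(q,A \right)} = \left(-3 + q\right) + 2 = -1 + q$)
$s{\left(h \right)} = -1 + h$
$L{\left(D,x \right)} = \frac{1}{3} - \frac{x}{3}$ ($L{\left(D,x \right)} = - \frac{-1 + x}{3} = \frac{1}{3} - \frac{x}{3}$)
$M{\left(Q \right)} = -35 - 7 Q^{2} + \frac{14 Q}{3}$ ($M{\left(Q \right)} = - 7 \left(\left(\left(Q^{2} + \left(\frac{1}{3} - 2\right) Q\right) + Q\right) - -5\right) = - 7 \left(\left(\left(Q^{2} + \left(\frac{1}{3} - 2\right) Q\right) + Q\right) + 5\right) = - 7 \left(\left(\left(Q^{2} - \frac{5 Q}{3}\right) + Q\right) + 5\right) = - 7 \left(\left(Q^{2} - \frac{2 Q}{3}\right) + 5\right) = - 7 \left(5 + Q^{2} - \frac{2 Q}{3}\right) = -35 - 7 Q^{2} + \frac{14 Q}{3}$)
$M^{2}{\left(- \frac{5}{N{\left(-3 \right)}} \right)} = \left(-35 - 7 \left(- \frac{5}{5}\right)^{2} + \frac{14 \left(- \frac{5}{5}\right)}{3}\right)^{2} = \left(-35 - 7 \left(\left(-5\right) \frac{1}{5}\right)^{2} + \frac{14 \left(\left(-5\right) \frac{1}{5}\right)}{3}\right)^{2} = \left(-35 - 7 \left(-1\right)^{2} + \frac{14}{3} \left(-1\right)\right)^{2} = \left(-35 - 7 - \frac{14}{3}\right)^{2} = \left(- \frac{140}{3}\right)^{2} = \frac{19600}{9}$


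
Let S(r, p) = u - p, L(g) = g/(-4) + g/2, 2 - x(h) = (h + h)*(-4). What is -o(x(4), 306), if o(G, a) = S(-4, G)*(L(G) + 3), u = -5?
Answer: 897/2 ≈ 448.50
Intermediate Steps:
x(h) = 2 + 8*h (x(h) = 2 - (h + h)*(-4) = 2 - 2*h*(-4) = 2 - (-8)*h = 2 + 8*h)
L(g) = g/4 (L(g) = g*(-¼) + g*(½) = -g/4 + g/2 = g/4)
S(r, p) = -5 - p
o(G, a) = (-5 - G)*(3 + G/4) (o(G, a) = (-5 - G)*(G/4 + 3) = (-5 - G)*(3 + G/4))
-o(x(4), 306) = -(-1)*(5 + (2 + 8*4))*(12 + (2 + 8*4))/4 = -(-1)*(5 + (2 + 32))*(12 + (2 + 32))/4 = -(-1)*(5 + 34)*(12 + 34)/4 = -(-1)*39*46/4 = -1*(-897/2) = 897/2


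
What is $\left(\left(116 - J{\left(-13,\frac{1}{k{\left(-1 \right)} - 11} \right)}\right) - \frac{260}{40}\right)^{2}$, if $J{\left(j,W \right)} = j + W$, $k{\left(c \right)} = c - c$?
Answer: $\frac{7273809}{484} \approx 15029.0$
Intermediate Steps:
$k{\left(c \right)} = 0$
$J{\left(j,W \right)} = W + j$
$\left(\left(116 - J{\left(-13,\frac{1}{k{\left(-1 \right)} - 11} \right)}\right) - \frac{260}{40}\right)^{2} = \left(\left(116 - \left(\frac{1}{0 - 11} - 13\right)\right) - \frac{260}{40}\right)^{2} = \left(\left(116 - \left(\frac{1}{-11} - 13\right)\right) - \frac{13}{2}\right)^{2} = \left(\left(116 - \left(- \frac{1}{11} - 13\right)\right) - \frac{13}{2}\right)^{2} = \left(\left(116 - - \frac{144}{11}\right) - \frac{13}{2}\right)^{2} = \left(\left(116 + \frac{144}{11}\right) - \frac{13}{2}\right)^{2} = \left(\frac{1420}{11} - \frac{13}{2}\right)^{2} = \left(\frac{2697}{22}\right)^{2} = \frac{7273809}{484}$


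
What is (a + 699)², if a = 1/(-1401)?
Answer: 959024572804/1962801 ≈ 4.8860e+5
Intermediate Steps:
a = -1/1401 ≈ -0.00071378
(a + 699)² = (-1/1401 + 699)² = (979298/1401)² = 959024572804/1962801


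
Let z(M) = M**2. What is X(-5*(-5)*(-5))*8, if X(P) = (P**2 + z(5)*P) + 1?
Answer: 100008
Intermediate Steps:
X(P) = 1 + P**2 + 25*P (X(P) = (P**2 + 5**2*P) + 1 = (P**2 + 25*P) + 1 = 1 + P**2 + 25*P)
X(-5*(-5)*(-5))*8 = (1 + (-5*(-5)*(-5))**2 + 25*(-5*(-5)*(-5)))*8 = (1 + (25*(-5))**2 + 25*(25*(-5)))*8 = (1 + (-125)**2 + 25*(-125))*8 = (1 + 15625 - 3125)*8 = 12501*8 = 100008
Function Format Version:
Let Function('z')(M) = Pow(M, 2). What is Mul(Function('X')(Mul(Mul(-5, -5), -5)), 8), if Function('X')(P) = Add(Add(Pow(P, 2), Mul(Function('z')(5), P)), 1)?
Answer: 100008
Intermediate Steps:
Function('X')(P) = Add(1, Pow(P, 2), Mul(25, P)) (Function('X')(P) = Add(Add(Pow(P, 2), Mul(Pow(5, 2), P)), 1) = Add(Add(Pow(P, 2), Mul(25, P)), 1) = Add(1, Pow(P, 2), Mul(25, P)))
Mul(Function('X')(Mul(Mul(-5, -5), -5)), 8) = Mul(Add(1, Pow(Mul(Mul(-5, -5), -5), 2), Mul(25, Mul(Mul(-5, -5), -5))), 8) = Mul(Add(1, Pow(Mul(25, -5), 2), Mul(25, Mul(25, -5))), 8) = Mul(Add(1, Pow(-125, 2), Mul(25, -125)), 8) = Mul(Add(1, 15625, -3125), 8) = Mul(12501, 8) = 100008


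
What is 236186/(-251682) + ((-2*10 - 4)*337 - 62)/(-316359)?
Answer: -12111393079/13270310973 ≈ -0.91267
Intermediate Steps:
236186/(-251682) + ((-2*10 - 4)*337 - 62)/(-316359) = 236186*(-1/251682) + ((-20 - 4)*337 - 62)*(-1/316359) = -118093/125841 + (-24*337 - 62)*(-1/316359) = -118093/125841 + (-8088 - 62)*(-1/316359) = -118093/125841 - 8150*(-1/316359) = -118093/125841 + 8150/316359 = -12111393079/13270310973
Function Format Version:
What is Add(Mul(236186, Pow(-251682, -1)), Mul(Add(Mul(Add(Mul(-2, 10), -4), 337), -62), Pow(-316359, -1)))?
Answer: Rational(-12111393079, 13270310973) ≈ -0.91267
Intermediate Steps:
Add(Mul(236186, Pow(-251682, -1)), Mul(Add(Mul(Add(Mul(-2, 10), -4), 337), -62), Pow(-316359, -1))) = Add(Mul(236186, Rational(-1, 251682)), Mul(Add(Mul(Add(-20, -4), 337), -62), Rational(-1, 316359))) = Add(Rational(-118093, 125841), Mul(Add(Mul(-24, 337), -62), Rational(-1, 316359))) = Add(Rational(-118093, 125841), Mul(Add(-8088, -62), Rational(-1, 316359))) = Add(Rational(-118093, 125841), Mul(-8150, Rational(-1, 316359))) = Add(Rational(-118093, 125841), Rational(8150, 316359)) = Rational(-12111393079, 13270310973)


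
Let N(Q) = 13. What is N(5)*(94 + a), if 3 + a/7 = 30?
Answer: 3679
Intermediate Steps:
a = 189 (a = -21 + 7*30 = -21 + 210 = 189)
N(5)*(94 + a) = 13*(94 + 189) = 13*283 = 3679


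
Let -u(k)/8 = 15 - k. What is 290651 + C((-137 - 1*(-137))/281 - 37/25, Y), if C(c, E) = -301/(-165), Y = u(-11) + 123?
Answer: 47957716/165 ≈ 2.9065e+5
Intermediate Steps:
u(k) = -120 + 8*k (u(k) = -8*(15 - k) = -120 + 8*k)
Y = -85 (Y = (-120 + 8*(-11)) + 123 = (-120 - 88) + 123 = -208 + 123 = -85)
C(c, E) = 301/165 (C(c, E) = -301*(-1/165) = 301/165)
290651 + C((-137 - 1*(-137))/281 - 37/25, Y) = 290651 + 301/165 = 47957716/165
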